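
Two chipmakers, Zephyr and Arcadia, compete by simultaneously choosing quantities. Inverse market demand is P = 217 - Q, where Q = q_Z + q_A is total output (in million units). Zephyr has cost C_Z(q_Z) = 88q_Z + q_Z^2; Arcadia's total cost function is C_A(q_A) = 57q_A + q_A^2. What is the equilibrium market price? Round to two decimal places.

159.20

Zephyr's profit: π_Z = (217 - Q)q_Z - (88q_Z + q_Z²). Setting ∂π_Z/∂q_Z = 0: 129 - 4q_Z - (q_A) = 0.
Arcadia's profit: π_A = (217 - Q)q_A - (57q_A + q_A²). Setting ∂π_A/∂q_A = 0: 160 - 4q_A - (q_Z) = 0.
Best responses: q_Z = (129 - q_A)/4, q_A = (160 - q_Z)/4.
Substituting one into the other gives q_Z = 356/15 and q_A = 511/15.
Total output Q = 289/5, so price P = 217 - 289/5 = 796/5.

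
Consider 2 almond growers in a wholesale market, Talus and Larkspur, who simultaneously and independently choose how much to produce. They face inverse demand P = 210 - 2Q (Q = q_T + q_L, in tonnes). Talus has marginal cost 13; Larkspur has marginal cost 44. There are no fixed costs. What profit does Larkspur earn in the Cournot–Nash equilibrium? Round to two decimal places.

1012.50

Talus's profit: π_T = (210 - 2Q)q_T - (13q_T). Setting ∂π_T/∂q_T = 0: 197 - 4q_T - 2(q_L) = 0.
Larkspur's first-order condition: 166 - 4q_L - 2(q_T) = 0.
Best responses: q_T = (197 - 2q_L)/4, q_L = (166 - 2q_T)/4.
Solving the pair: q_T = 38, q_L = 45/2.
Price P = 210 - 2·(121/2) = 89.
Larkspur's profit: (89 - 44)·(45/2) = 1012.5000.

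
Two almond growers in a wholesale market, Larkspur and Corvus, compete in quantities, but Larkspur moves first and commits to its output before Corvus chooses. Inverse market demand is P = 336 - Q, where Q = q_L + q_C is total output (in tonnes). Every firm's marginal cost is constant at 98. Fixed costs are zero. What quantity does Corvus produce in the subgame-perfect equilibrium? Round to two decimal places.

Solve by backward induction. Given q_L, the follower Corvus maximises π_C = (336 - q_L - q_C)q_C - 98q_C.
Setting the follower's marginal profit to zero, 238 - q_L - 2q_C = 0, i.e. q_C = (238 - q_L)/2.
The leader anticipates this reaction. Substituting into P = 336 - Q gives P = 217 - (1/2)q_L, so π_L = (217 - (1/2)q_L)q_L - 98q_L.
Maximising: ∂π_L/∂q_L = 119 - q_L = 0, giving q_L = 119.
Then q_C = (238 - 119)/2 = 119/2.

59.50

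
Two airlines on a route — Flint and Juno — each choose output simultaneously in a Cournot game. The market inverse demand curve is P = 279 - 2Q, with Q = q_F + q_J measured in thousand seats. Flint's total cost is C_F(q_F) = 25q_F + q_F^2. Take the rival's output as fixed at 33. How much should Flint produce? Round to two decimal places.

31.33

With the rival's output fixed at 33, Flint's profit is π_F = (279 - 2·33 - 2q_F)q_F - (25q_F + q_F²) = (213 - 2q_F)q_F - (25q_F + q_F²).
∂π_F/∂q_F = 188 - 6q_F = 0, so q_F = 94/3.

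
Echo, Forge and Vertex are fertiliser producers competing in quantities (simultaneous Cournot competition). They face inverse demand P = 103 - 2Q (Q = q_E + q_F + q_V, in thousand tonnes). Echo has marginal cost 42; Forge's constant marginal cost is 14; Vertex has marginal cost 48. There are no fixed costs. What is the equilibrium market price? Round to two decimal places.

51.75

Echo's profit: π_E = (103 - 2Q)q_E - (42q_E). Setting ∂π_E/∂q_E = 0: 61 - 4q_E - 2(q_F + q_V) = 0.
Forge's first-order condition: 89 - 4q_F - 2(q_E + q_V) = 0.
Vertex's first-order condition: 55 - 4q_V - 2(q_E + q_F) = 0.
Adding the 3 first-order conditions: 205 − 8Q = 0, so Q = 205/8.
Back-substituting: q_E = (61 − 205/4)/2 = 39/8, q_F = (89 − 205/4)/2 = 151/8, q_V = (55 − 205/4)/2 = 15/8.
Total output Q = 205/8, so price P = 103 - 2·(205/8) = 207/4.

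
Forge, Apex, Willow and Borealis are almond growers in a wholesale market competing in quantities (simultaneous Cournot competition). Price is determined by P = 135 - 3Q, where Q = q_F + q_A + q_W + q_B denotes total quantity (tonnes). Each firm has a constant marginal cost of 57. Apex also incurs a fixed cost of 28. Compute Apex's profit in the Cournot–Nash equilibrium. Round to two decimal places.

53.12

A representative firm's profit is π_i = q_i(135 - 3Q) - 57q_i.
Setting ∂π_i/∂q_i = 0 with rivals' quantities fixed: 78 - 6q_i - 3·Σ_{j≠i} q_j = 0.
With identical firms every q_j equals q_i, so Σ_{j≠i} q_j = 3q_i and 78 = 15q_i, giving q_i = 26/5.
Price P = 135 - 3·(104/5) = 363/5.
Apex's profit: (363/5 - 57)·(26/5) - 28 = 1328/25.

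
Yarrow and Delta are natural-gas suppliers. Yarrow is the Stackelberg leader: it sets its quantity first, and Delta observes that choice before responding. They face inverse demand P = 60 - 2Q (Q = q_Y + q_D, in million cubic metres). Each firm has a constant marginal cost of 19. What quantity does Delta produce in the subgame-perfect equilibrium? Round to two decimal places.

5.13

Solve by backward induction. Given q_Y, the follower Delta maximises π_D = (60 - 2q_Y - 2q_D)q_D - 19q_D.
∂π_D/∂q_D = 41 - 2q_Y - 4q_D = 0 gives the reaction function q_D = (41 - 2q_Y)/4.
Yarrow substitutes q_D(q_Y) into its own profit: π_Y = q_Y(60 - 2q_Y - (41 - 2q_Y)/2) - 19q_Y = (79/2 - q_Y)q_Y - 19q_Y.
The leader's first-order condition 41/2 - 2q_Y = 0 yields q_Y = 41/4.
Then q_D = (41 - 2·(41/4))/4 = 41/8.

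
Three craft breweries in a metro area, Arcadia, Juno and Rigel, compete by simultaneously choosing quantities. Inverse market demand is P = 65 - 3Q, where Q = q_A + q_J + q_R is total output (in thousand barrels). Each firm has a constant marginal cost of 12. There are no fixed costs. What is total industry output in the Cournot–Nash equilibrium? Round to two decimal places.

A representative firm's profit is π_i = q_i(65 - 3Q) - 12q_i.
Setting ∂π_i/∂q_i = 0 with rivals' quantities fixed: 53 - 6q_i - 3·Σ_{j≠i} q_j = 0.
By symmetry each firm produces the same amount; substituting Σ_{j≠i} q_j = 2q_i yields q_i = 53/12.
Total output Q = 53/12 + 53/12 + 53/12 = 53/4.

13.25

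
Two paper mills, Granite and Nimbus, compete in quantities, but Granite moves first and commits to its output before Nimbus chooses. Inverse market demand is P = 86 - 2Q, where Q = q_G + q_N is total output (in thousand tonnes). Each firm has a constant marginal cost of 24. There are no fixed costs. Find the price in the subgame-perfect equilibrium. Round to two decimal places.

39.50

The follower Nimbus best-responds to any q_G: π_N = (86 - 2Q)q_N - 24q_N.
∂π_N/∂q_N = 62 - 2q_G - 4q_N = 0 gives the reaction function q_N = (62 - 2q_G)/4.
Granite substitutes q_N(q_G) into its own profit: π_G = q_G(86 - 2q_G - (62 - 2q_G)/2) - 24q_G = (55 - q_G)q_G - 24q_G.
Leader FOC: 31 - 2q_G = 0, so q_G = 31/2.
Then q_N = (62 - 2·(31/2))/4 = 31/4.
Total output Q = 93/4, so price P = 86 - 2·(93/4) = 79/2.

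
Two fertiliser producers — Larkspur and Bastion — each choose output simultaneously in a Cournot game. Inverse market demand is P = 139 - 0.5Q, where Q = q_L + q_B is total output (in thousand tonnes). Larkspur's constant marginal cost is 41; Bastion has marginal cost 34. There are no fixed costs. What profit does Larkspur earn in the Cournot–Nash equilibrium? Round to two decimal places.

Larkspur's profit: π_L = (139 - 0.5Q)q_L - (41q_L). Setting ∂π_L/∂q_L = 0: 98 - q_L - (1/2)(q_B) = 0.
Bastion's first-order condition: 105 - q_B - (1/2)(q_L) = 0.
Best responses: q_L = (98 - (1/2)q_B), q_B = (105 - (1/2)q_L).
Substituting one into the other gives q_L = 182/3 and q_B = 224/3.
Price P = 139 - (1/2)·(406/3) = 214/3.
Larkspur's profit: (214/3 - 41)·(182/3) = 1840.2222.

1840.22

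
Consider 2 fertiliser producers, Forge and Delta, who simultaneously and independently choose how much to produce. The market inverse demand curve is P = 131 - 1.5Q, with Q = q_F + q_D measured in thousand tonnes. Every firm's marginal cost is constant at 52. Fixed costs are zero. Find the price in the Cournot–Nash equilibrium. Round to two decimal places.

78.33

Each firm earns π_i = (131 - 1.5Q)q_i - 52q_i.
Setting ∂π_i/∂q_i = 0 with rivals' quantities fixed: 79 - 3q_i - (3/2)q_j = 0.
With identical firms every q_j equals q_i, so q_j = q_i and 79 = (9/2)q_i, giving q_i = 158/9.
Total output Q = 316/9, so price P = 131 - (3/2)·(316/9) = 235/3.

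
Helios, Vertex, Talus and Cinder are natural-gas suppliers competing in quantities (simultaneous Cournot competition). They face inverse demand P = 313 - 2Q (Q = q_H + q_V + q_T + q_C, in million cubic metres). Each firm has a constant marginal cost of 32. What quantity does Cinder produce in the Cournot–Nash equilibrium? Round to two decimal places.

28.10

A representative firm's profit is π_i = q_i(313 - 2Q) - 32q_i.
Setting ∂π_i/∂q_i = 0 with rivals' quantities fixed: 281 - 4q_i - 2·Σ_{j≠i} q_j = 0.
By symmetry each firm produces the same amount; substituting Σ_{j≠i} q_j = 3q_i yields q_i = 281/10.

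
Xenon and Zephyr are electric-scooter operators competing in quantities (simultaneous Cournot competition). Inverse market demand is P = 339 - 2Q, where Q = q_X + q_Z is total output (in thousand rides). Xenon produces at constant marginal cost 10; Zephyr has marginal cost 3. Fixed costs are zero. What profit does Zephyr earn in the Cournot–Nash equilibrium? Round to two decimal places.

6536.06

Xenon's profit: π_X = (339 - 2Q)q_X - (10q_X). Setting ∂π_X/∂q_X = 0: 329 - 4q_X - 2(q_Z) = 0.
Zephyr's profit: π_Z = (339 - 2Q)q_Z - (3q_Z). Setting ∂π_Z/∂q_Z = 0: 336 - 4q_Z - 2(q_X) = 0.
Best responses: q_X = (329 - 2q_Z)/4, q_Z = (336 - 2q_X)/4.
Substituting one into the other gives q_X = 161/3 and q_Z = 343/6.
Price P = 339 - 2·(665/6) = 352/3.
Zephyr's profit: (352/3 - 3)·(343/6) = 6536.0556.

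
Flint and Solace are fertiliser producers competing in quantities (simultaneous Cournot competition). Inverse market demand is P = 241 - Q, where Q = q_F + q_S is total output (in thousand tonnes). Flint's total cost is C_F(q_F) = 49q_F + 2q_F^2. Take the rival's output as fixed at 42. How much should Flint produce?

With the rival's output fixed at 42, Flint's profit is π_F = (241 - 42 - q_F)q_F - (49q_F + 2q_F²) = (199 - q_F)q_F - (49q_F + 2q_F²).
∂π_F/∂q_F = 150 - 6q_F = 0, so q_F = 25.

25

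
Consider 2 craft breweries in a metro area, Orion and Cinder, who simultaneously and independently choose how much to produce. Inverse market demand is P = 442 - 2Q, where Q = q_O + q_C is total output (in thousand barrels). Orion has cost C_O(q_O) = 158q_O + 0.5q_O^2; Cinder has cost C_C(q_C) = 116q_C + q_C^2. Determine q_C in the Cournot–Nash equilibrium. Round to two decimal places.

40.85

Orion's profit: π_O = (442 - 2Q)q_O - (158q_O + (1/2)q_O²). Setting ∂π_O/∂q_O = 0: 284 - 5q_O - 2(q_C) = 0.
Cinder's first-order condition: 326 - 6q_C - 2(q_O) = 0.
Best responses: q_O = (284 - 2q_C)/5, q_C = (326 - 2q_O)/6.
Solving the pair: q_O = 526/13, q_C = 531/13.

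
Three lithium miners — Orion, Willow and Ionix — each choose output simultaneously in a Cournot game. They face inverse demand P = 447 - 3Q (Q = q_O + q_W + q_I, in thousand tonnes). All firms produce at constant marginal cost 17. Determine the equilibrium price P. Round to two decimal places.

124.50

A representative firm's profit is π_i = q_i(447 - 3Q) - 17q_i.
Setting ∂π_i/∂q_i = 0 with rivals' quantities fixed: 430 - 6q_i - 3·Σ_{j≠i} q_j = 0.
By symmetry each firm produces the same amount; substituting Σ_{j≠i} q_j = 2q_i yields q_i = 430/12 = 215/6.
Total output Q = 215/2, so price P = 447 - 3·(215/2) = 249/2.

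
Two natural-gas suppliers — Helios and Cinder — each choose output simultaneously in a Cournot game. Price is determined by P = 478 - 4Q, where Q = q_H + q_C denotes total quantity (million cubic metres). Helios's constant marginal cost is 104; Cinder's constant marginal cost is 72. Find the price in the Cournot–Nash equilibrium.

218

Helios's profit: π_H = (478 - 4Q)q_H - (104q_H). Setting ∂π_H/∂q_H = 0: 374 - 8q_H - 4(q_C) = 0.
Cinder's profit: π_C = (478 - 4Q)q_C - (72q_C). Setting ∂π_C/∂q_C = 0: 406 - 8q_C - 4(q_H) = 0.
So q_H = (374 - 4q_C)/8 and q_C = (406 - 4q_H)/8.
Solving the pair: q_H = 57/2, q_C = 73/2.
Total output Q = 65, so price P = 478 - 4·65 = 218.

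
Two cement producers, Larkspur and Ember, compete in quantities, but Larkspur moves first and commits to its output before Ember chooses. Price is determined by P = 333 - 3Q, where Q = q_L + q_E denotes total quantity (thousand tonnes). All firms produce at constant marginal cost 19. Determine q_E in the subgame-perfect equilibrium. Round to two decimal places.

Solve by backward induction. Given q_L, the follower Ember maximises π_E = (333 - 3q_L - 3q_E)q_E - 19q_E.
Setting the follower's marginal profit to zero, 314 - 3q_L - 6q_E = 0, i.e. q_E = (314 - 3q_L)/6.
Larkspur substitutes q_E(q_L) into its own profit: π_L = q_L(333 - 3q_L - (314 - 3q_L)/2) - 19q_L = (176 - (3/2)q_L)q_L - 19q_L.
Maximising: ∂π_L/∂q_L = 157 - 3q_L = 0, giving q_L = 157/3.
Then q_E = (314 - 3·(157/3))/6 = 157/6.

26.17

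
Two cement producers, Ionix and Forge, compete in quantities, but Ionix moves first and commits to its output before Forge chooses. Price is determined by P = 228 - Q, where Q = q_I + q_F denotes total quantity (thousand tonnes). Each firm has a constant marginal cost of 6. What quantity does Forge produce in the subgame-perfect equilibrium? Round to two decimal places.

Solve by backward induction. Given q_I, the follower Forge maximises π_F = (228 - q_I - q_F)q_F - 6q_F.
Follower FOC: 222 - q_I - 2q_F = 0, so q_F(q_I) = (222 - q_I)/2.
The leader anticipates this reaction. Substituting into P = 228 - Q gives P = 117 - (1/2)q_I, so π_I = (117 - (1/2)q_I)q_I - 6q_I.
The leader's first-order condition 111 - q_I = 0 yields q_I = 111.
Then q_F = (222 - 111)/2 = 111/2.

55.50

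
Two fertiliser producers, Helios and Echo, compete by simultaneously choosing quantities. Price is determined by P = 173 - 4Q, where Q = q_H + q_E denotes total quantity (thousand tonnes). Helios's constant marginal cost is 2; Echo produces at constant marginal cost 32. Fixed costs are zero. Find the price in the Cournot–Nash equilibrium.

Helios's profit: π_H = (173 - 4Q)q_H - (2q_H). Setting ∂π_H/∂q_H = 0: 171 - 8q_H - 4(q_E) = 0.
Echo's first-order condition: 141 - 8q_E - 4(q_H) = 0.
Rearranging gives the reaction functions q_H = (171 - 4q_E)/8 and q_E = (141 - 4q_H)/8.
Substituting one into the other gives q_H = 67/4 and q_E = 37/4.
Total output Q = 26, so price P = 173 - 4·26 = 69.

69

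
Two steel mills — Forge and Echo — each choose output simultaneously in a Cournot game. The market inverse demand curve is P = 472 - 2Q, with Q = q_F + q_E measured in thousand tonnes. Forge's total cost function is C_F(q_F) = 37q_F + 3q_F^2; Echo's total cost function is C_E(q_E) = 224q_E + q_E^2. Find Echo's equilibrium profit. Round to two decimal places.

2479.69

Forge's profit: π_F = (472 - 2Q)q_F - (37q_F + 3q_F²). Setting ∂π_F/∂q_F = 0: 435 - 10q_F - 2(q_E) = 0.
Echo's profit: π_E = (472 - 2Q)q_E - (224q_E + q_E²). Setting ∂π_E/∂q_E = 0: 248 - 6q_E - 2(q_F) = 0.
So q_F = (435 - 2q_E)/10 and q_E = (248 - 2q_F)/6.
Solving the pair: q_F = 151/4, q_E = 115/4.
Price P = 472 - 2·(133/2) = 339.
Echo's profit: 339·(115/4) - 224·(115/4) - (115/4)² = 2479.6875.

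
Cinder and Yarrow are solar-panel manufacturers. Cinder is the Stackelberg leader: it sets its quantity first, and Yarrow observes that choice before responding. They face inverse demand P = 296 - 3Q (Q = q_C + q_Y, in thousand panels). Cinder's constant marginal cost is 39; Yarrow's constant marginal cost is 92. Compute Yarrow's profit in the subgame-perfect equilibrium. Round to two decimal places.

The follower Yarrow best-responds to any q_C: π_Y = (296 - 3Q)q_Y - 92q_Y.
∂π_Y/∂q_Y = 204 - 3q_C - 6q_Y = 0 gives the reaction function q_Y = (204 - 3q_C)/6.
Cinder substitutes q_Y(q_C) into its own profit: π_C = q_C(296 - 3q_C - (204 - 3q_C)/2) - 39q_C = (194 - (3/2)q_C)q_C - 39q_C.
Leader FOC: 155 - 3q_C = 0, so q_C = 155/3.
Then q_Y = (204 - 3·(155/3))/6 = 49/6.
Price P = 296 - 3·(359/6) = 233/2.
Yarrow's profit: (233/2 - 92)·(49/6) = 200.0833.

200.08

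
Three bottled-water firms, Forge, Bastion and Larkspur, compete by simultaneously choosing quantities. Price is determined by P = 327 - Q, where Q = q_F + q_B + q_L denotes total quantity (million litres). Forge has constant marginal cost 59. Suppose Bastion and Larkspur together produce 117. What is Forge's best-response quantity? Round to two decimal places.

75.50

With rivals' combined output fixed at 117, Forge's profit is π_F = (327 - 117 - q_F)q_F - (59q_F) = (210 - q_F)q_F - (59q_F).
∂π_F/∂q_F = 151 - 2q_F = 0, so q_F = 151/2.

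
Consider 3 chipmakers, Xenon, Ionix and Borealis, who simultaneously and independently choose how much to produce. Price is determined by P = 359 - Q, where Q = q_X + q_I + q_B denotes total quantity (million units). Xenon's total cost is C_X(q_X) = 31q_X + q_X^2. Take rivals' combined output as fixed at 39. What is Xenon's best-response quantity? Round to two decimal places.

72.25

With rivals' combined output fixed at 39, Xenon's profit is π_X = (359 - 39 - q_X)q_X - (31q_X + q_X²) = (320 - q_X)q_X - (31q_X + q_X²).
∂π_X/∂q_X = 289 - 4q_X = 0, so q_X = 289/4.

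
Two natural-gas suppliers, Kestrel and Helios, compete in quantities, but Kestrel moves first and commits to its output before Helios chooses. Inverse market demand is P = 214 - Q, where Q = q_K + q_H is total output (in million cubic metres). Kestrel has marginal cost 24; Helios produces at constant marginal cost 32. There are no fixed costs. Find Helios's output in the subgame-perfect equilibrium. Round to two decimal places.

41.50

The follower Helios best-responds to any q_K: π_H = (214 - Q)q_H - 32q_H.
Follower FOC: 182 - q_K - 2q_H = 0, so q_H(q_K) = (182 - q_K)/2.
Kestrel substitutes q_H(q_K) into its own profit: π_K = q_K(214 - q_K - (182 - q_K)/2) - 24q_K = (123 - (1/2)q_K)q_K - 24q_K.
The leader's first-order condition 99 - q_K = 0 yields q_K = 99.
Then q_H = (182 - 99)/2 = 83/2.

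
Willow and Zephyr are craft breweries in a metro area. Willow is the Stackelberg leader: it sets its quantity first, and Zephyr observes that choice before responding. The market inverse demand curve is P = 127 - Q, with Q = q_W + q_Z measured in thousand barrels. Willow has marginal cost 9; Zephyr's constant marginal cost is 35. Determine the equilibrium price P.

45

The follower Zephyr best-responds to any q_W: π_Z = (127 - Q)q_Z - 35q_Z.
Setting the follower's marginal profit to zero, 92 - q_W - 2q_Z = 0, i.e. q_Z = (92 - q_W)/2.
Willow substitutes q_Z(q_W) into its own profit: π_W = q_W(127 - q_W - (92 - q_W)/2) - 9q_W = (81 - (1/2)q_W)q_W - 9q_W.
Leader FOC: 72 - q_W = 0, so q_W = 72.
Then q_Z = (92 - 72)/2 = 10.
Total output Q = 82, so price P = 127 - 82 = 45.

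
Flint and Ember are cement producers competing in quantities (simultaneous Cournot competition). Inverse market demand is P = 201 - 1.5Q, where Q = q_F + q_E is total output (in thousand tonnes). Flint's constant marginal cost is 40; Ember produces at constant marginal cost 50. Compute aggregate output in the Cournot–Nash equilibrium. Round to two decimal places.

Flint's profit: π_F = (201 - 1.5Q)q_F - (40q_F). Setting ∂π_F/∂q_F = 0: 161 - 3q_F - (3/2)(q_E) = 0.
Ember's profit: π_E = (201 - 1.5Q)q_E - (50q_E). Setting ∂π_E/∂q_E = 0: 151 - 3q_E - (3/2)(q_F) = 0.
Best responses: q_F = (161 - (3/2)q_E)/3, q_E = (151 - (3/2)q_F)/3.
Solving the pair: q_F = 38, q_E = 94/3.
Total output Q = 38 + 94/3 = 208/3.

69.33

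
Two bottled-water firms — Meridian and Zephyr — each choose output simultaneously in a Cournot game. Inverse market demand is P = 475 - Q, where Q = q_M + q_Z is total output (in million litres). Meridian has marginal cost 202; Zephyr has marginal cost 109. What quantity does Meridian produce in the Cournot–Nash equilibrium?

Meridian's profit: π_M = (475 - Q)q_M - (202q_M). Setting ∂π_M/∂q_M = 0: 273 - 2q_M - (q_Z) = 0.
Zephyr's profit: π_Z = (475 - Q)q_Z - (109q_Z). Setting ∂π_Z/∂q_Z = 0: 366 - 2q_Z - (q_M) = 0.
So q_M = (273 - q_Z)/2 and q_Z = (366 - q_M)/2.
Solving the pair: q_M = 60, q_Z = 153.

60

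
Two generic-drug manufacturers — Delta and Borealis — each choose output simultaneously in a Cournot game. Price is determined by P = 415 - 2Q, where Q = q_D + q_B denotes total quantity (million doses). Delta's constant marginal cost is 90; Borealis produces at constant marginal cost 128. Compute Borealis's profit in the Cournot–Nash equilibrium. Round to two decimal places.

3444.50

Delta's profit: π_D = (415 - 2Q)q_D - (90q_D). Setting ∂π_D/∂q_D = 0: 325 - 4q_D - 2(q_B) = 0.
Borealis's profit: π_B = (415 - 2Q)q_B - (128q_B). Setting ∂π_B/∂q_B = 0: 287 - 4q_B - 2(q_D) = 0.
Best responses: q_D = (325 - 2q_B)/4, q_B = (287 - 2q_D)/4.
Solving the pair: q_D = 121/2, q_B = 83/2.
Price P = 415 - 2·102 = 211.
Borealis's profit: (211 - 128)·(83/2) = 3444.5000.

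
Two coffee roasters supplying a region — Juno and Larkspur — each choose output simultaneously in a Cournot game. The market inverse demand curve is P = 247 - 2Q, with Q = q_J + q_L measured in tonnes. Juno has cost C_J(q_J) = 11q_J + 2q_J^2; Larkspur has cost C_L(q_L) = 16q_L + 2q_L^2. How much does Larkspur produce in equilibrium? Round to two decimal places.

22.93

Juno's profit: π_J = (247 - 2Q)q_J - (11q_J + 2q_J²). Setting ∂π_J/∂q_J = 0: 236 - 8q_J - 2(q_L) = 0.
Larkspur's profit: π_L = (247 - 2Q)q_L - (16q_L + 2q_L²). Setting ∂π_L/∂q_L = 0: 231 - 8q_L - 2(q_J) = 0.
Rearranging gives the reaction functions q_J = (236 - 2q_L)/8 and q_L = (231 - 2q_J)/8.
Solving the pair: q_J = 713/30, q_L = 344/15.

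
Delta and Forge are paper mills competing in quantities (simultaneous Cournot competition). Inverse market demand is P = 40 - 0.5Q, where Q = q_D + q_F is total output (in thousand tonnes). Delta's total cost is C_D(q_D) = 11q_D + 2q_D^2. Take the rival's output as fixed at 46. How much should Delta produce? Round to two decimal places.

1.20

With the rival's output fixed at 46, Delta's profit is π_D = (40 - (1/2)·46 - (1/2)q_D)q_D - (11q_D + 2q_D²) = (17 - (1/2)q_D)q_D - (11q_D + 2q_D²).
∂π_D/∂q_D = 6 - 5q_D = 0, so q_D = 6/5.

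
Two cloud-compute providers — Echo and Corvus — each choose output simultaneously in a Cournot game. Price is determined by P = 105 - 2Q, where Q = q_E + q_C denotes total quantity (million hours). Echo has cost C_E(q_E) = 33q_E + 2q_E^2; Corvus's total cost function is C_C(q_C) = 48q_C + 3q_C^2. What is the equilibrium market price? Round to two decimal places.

80.84

Echo's profit: π_E = (105 - 2Q)q_E - (33q_E + 2q_E²). Setting ∂π_E/∂q_E = 0: 72 - 8q_E - 2(q_C) = 0.
Corvus's profit: π_C = (105 - 2Q)q_C - (48q_C + 3q_C²). Setting ∂π_C/∂q_C = 0: 57 - 10q_C - 2(q_E) = 0.
Rearranging gives the reaction functions q_E = (72 - 2q_C)/8 and q_C = (57 - 2q_E)/10.
Substituting one into the other gives q_E = 303/38 and q_C = 78/19.
Total output Q = 459/38, so price P = 105 - 2·(459/38) = 1536/19.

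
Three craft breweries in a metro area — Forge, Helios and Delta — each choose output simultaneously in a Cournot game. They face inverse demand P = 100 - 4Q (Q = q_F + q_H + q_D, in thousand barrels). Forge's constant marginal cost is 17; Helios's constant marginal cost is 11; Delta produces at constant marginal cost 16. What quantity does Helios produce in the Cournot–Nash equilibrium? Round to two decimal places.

Forge's profit: π_F = (100 - 4Q)q_F - (17q_F). Setting ∂π_F/∂q_F = 0: 83 - 8q_F - 4(q_H + q_D) = 0.
Helios's first-order condition: 89 - 8q_H - 4(q_F + q_D) = 0.
Delta's first-order condition: 84 - 8q_D - 4(q_F + q_H) = 0.
Adding the 3 first-order conditions: 256 − 16Q = 0, so Q = 16.
Back-substituting: q_F = (83 − 64)/4 = 19/4, q_H = (89 − 64)/4 = 25/4, q_D = (84 − 64)/4 = 5.

6.25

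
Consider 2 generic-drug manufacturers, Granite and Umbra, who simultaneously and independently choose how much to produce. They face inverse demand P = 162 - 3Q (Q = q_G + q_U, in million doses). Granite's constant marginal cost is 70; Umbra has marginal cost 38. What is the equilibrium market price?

90

Granite's profit: π_G = (162 - 3Q)q_G - (70q_G). Setting ∂π_G/∂q_G = 0: 92 - 6q_G - 3(q_U) = 0.
Umbra's first-order condition: 124 - 6q_U - 3(q_G) = 0.
Best responses: q_G = (92 - 3q_U)/6, q_U = (124 - 3q_G)/6.
Substituting one into the other gives q_G = 20/3 and q_U = 52/3.
Total output Q = 24, so price P = 162 - 3·24 = 90.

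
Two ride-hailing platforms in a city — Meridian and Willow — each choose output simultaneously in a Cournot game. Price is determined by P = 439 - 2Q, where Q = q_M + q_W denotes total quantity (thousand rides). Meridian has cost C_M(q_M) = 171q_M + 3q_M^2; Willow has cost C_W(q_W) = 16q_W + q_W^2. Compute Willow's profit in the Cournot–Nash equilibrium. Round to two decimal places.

13053.86

Meridian's profit: π_M = (439 - 2Q)q_M - (171q_M + 3q_M²). Setting ∂π_M/∂q_M = 0: 268 - 10q_M - 2(q_W) = 0.
Willow's first-order condition: 423 - 6q_W - 2(q_M) = 0.
Best responses: q_M = (268 - 2q_W)/10, q_W = (423 - 2q_M)/6.
Solving the pair: q_M = 381/28, q_W = 1847/28.
Price P = 439 - 2·(557/7) = 1959/7.
Willow's profit: (1959/7)·(1847/28) - 16·(1847/28) - (1847/28)² = 13053.8610.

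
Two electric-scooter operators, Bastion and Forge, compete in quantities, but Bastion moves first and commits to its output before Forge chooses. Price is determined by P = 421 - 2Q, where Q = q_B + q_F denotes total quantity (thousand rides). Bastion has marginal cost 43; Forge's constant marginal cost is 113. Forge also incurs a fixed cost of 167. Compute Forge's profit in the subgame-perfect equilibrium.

715

Solve by backward induction. Given q_B, the follower Forge maximises π_F = (421 - 2q_B - 2q_F)q_F - 113q_F.
∂π_F/∂q_F = 308 - 2q_B - 4q_F = 0 gives the reaction function q_F = (308 - 2q_B)/4.
The leader anticipates this reaction. Substituting into P = 421 - 2Q gives P = 267 - q_B, so π_B = (267 - q_B)q_B - 43q_B.
Maximising: ∂π_B/∂q_B = 224 - 2q_B = 0, giving q_B = 112.
Then q_F = (308 - 2·112)/4 = 21.
Price P = 421 - 2·133 = 155.
Forge's profit: (155 - 113)·21 - 167 = 715.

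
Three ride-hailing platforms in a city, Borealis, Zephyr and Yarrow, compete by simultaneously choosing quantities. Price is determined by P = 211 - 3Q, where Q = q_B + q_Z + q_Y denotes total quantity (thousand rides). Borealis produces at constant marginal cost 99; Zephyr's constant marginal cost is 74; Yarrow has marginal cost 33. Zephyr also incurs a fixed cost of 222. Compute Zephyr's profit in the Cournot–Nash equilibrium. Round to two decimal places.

83.02

Borealis's profit: π_B = (211 - 3Q)q_B - (99q_B). Setting ∂π_B/∂q_B = 0: 112 - 6q_B - 3(q_Z + q_Y) = 0.
Zephyr's first-order condition: 137 - 6q_Z - 3(q_B + q_Y) = 0.
Yarrow's first-order condition: 178 - 6q_Y - 3(q_B + q_Z) = 0.
Adding the 3 conditions: 427 − 6Q − 6Q = 0, i.e. Q = 427/12.
Back-substituting: q_B = (112 − 427/4)/3 = 7/4, q_Z = (137 − 427/4)/3 = 121/12, q_Y = (178 − 427/4)/3 = 95/4.
Price P = 211 - 3·(427/12) = 417/4.
Zephyr's profit: (417/4 - 74)·(121/12) - 222 = 83.0208.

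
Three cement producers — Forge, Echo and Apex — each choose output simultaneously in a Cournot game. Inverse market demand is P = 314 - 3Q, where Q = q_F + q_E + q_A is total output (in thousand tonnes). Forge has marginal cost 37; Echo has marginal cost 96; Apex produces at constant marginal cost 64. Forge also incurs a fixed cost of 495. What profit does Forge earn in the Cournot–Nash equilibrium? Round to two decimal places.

Forge's profit: π_F = (314 - 3Q)q_F - (37q_F). Setting ∂π_F/∂q_F = 0: 277 - 6q_F - 3(q_E + q_A) = 0.
Echo's first-order condition: 218 - 6q_E - 3(q_F + q_A) = 0.
Apex's profit: π_A = (314 - 3Q)q_A - (64q_A). Setting ∂π_A/∂q_A = 0: 250 - 6q_A - 3(q_F + q_E) = 0.
Adding the 3 first-order conditions: 745 − 12Q = 0, so Q = 745/12.
Back-substituting: q_F = (277 − 745/4)/3 = 121/4, q_E = (218 − 745/4)/3 = 127/12, q_A = (250 − 745/4)/3 = 85/4.
Price P = 314 - 3·(745/12) = 511/4.
Forge's profit: (511/4 - 37)·(121/4) - 495 = 2250.1875.

2250.19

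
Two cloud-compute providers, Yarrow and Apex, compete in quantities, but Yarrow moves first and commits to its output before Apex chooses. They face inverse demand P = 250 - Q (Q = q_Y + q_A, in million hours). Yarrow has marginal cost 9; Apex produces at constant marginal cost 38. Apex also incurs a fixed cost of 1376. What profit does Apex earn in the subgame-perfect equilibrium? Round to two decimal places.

Solve by backward induction. Given q_Y, the follower Apex maximises π_A = (250 - q_Y - q_A)q_A - 38q_A.
Setting the follower's marginal profit to zero, 212 - q_Y - 2q_A = 0, i.e. q_A = (212 - q_Y)/2.
Yarrow substitutes q_A(q_Y) into its own profit: π_Y = q_Y(250 - q_Y - (212 - q_Y)/2) - 9q_Y = (144 - (1/2)q_Y)q_Y - 9q_Y.
Maximising: ∂π_Y/∂q_Y = 135 - q_Y = 0, giving q_Y = 135.
Then q_A = (212 - 135)/2 = 77/2.
Price P = 250 - 347/2 = 153/2.
Apex's profit: (153/2 - 38)·(77/2) - 1376 = 425/4.

106.25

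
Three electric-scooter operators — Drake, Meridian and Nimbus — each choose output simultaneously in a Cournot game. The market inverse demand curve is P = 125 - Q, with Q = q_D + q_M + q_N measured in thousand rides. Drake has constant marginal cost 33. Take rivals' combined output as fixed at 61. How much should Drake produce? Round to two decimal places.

15.50

With rivals' combined output fixed at 61, Drake's profit is π_D = (125 - 61 - q_D)q_D - (33q_D) = (64 - q_D)q_D - (33q_D).
∂π_D/∂q_D = 31 - 2q_D = 0, so q_D = 31/2.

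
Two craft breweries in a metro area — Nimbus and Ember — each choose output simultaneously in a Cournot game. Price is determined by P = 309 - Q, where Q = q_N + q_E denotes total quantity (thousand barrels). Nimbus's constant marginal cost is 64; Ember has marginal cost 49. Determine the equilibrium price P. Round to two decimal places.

140.67

Nimbus's profit: π_N = (309 - Q)q_N - (64q_N). Setting ∂π_N/∂q_N = 0: 245 - 2q_N - (q_E) = 0.
Ember's first-order condition: 260 - 2q_E - (q_N) = 0.
Best responses: q_N = (245 - q_E)/2, q_E = (260 - q_N)/2.
Substituting one into the other gives q_N = 230/3 and q_E = 275/3.
Total output Q = 505/3, so price P = 309 - 505/3 = 422/3.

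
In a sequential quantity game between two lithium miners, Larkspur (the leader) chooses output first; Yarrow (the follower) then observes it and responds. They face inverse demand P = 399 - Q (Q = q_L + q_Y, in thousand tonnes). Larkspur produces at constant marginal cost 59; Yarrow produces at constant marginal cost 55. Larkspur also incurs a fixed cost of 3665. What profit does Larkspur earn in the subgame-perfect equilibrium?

Solve by backward induction. Given q_L, the follower Yarrow maximises π_Y = (399 - q_L - q_Y)q_Y - 55q_Y.
∂π_Y/∂q_Y = 344 - q_L - 2q_Y = 0 gives the reaction function q_Y = (344 - q_L)/2.
The leader anticipates this reaction. Substituting into P = 399 - Q gives P = 227 - (1/2)q_L, so π_L = (227 - (1/2)q_L)q_L - 59q_L.
The leader's first-order condition 168 - q_L = 0 yields q_L = 168.
Then q_Y = (344 - 168)/2 = 88.
Price P = 399 - 256 = 143.
Larkspur's profit: (143 - 59)·168 - 3665 = 10447.

10447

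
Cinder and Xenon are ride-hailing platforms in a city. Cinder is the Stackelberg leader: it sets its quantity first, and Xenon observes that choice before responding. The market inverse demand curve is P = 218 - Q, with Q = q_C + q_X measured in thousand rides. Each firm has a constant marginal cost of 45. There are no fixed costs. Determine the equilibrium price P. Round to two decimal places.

The follower Xenon best-responds to any q_C: π_X = (218 - Q)q_X - 45q_X.
Follower FOC: 173 - q_C - 2q_X = 0, so q_X(q_C) = (173 - q_C)/2.
The leader anticipates this reaction. Substituting into P = 218 - Q gives P = 263/2 - (1/2)q_C, so π_C = (263/2 - (1/2)q_C)q_C - 45q_C.
The leader's first-order condition 173/2 - q_C = 0 yields q_C = 173/2.
Then q_X = (173 - 173/2)/2 = 173/4.
Total output Q = 519/4, so price P = 218 - 519/4 = 353/4.

88.25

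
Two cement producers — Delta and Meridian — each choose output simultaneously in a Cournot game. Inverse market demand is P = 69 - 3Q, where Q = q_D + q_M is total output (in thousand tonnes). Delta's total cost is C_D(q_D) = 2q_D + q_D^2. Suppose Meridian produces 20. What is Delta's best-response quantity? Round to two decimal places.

0.88

With the rival's output fixed at 20, Delta's profit is π_D = (69 - 3·20 - 3q_D)q_D - (2q_D + q_D²) = (9 - 3q_D)q_D - (2q_D + q_D²).
∂π_D/∂q_D = 7 - 8q_D = 0, so q_D = 7/8.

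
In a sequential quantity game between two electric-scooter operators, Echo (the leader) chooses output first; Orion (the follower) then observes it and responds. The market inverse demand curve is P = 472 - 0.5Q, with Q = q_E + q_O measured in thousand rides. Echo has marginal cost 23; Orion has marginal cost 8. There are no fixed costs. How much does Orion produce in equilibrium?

The follower Orion best-responds to any q_E: π_O = (472 - 0.5Q)q_O - 8q_O.
Follower FOC: 464 - (1/2)q_E - q_O = 0, so q_O(q_E) = (464 - (1/2)q_E).
The leader anticipates this reaction. Substituting into P = 472 - 0.5Q gives P = 240 - (1/4)q_E, so π_E = (240 - (1/4)q_E)q_E - 23q_E.
The leader's first-order condition 217 - (1/2)q_E = 0 yields q_E = 434.
Then q_O = (464 - (1/2)·434) = 247.

247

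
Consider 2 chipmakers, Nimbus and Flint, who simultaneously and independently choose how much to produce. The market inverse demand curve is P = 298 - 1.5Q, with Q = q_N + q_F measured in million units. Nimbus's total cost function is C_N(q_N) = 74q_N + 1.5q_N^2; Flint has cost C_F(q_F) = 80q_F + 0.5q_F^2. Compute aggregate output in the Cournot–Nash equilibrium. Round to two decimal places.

Nimbus's profit: π_N = (298 - 1.5Q)q_N - (74q_N + (3/2)q_N²). Setting ∂π_N/∂q_N = 0: 224 - 6q_N - (3/2)(q_F) = 0.
Flint's profit: π_F = (298 - 1.5Q)q_F - (80q_F + (1/2)q_F²). Setting ∂π_F/∂q_F = 0: 218 - 4q_F - (3/2)(q_N) = 0.
Best responses: q_N = (224 - (3/2)q_F)/6, q_F = (218 - (3/2)q_N)/4.
Solving the pair: q_N = 26.1609, q_F = 1296/29.
Total output Q = 26.1609 + 1296/29 = 70.8506.

70.85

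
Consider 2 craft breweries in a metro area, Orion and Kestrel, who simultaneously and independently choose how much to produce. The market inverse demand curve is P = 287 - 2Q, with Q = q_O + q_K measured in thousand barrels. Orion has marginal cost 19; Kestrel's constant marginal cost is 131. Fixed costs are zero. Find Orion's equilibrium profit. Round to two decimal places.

Orion's profit: π_O = (287 - 2Q)q_O - (19q_O). Setting ∂π_O/∂q_O = 0: 268 - 4q_O - 2(q_K) = 0.
Kestrel's profit: π_K = (287 - 2Q)q_K - (131q_K). Setting ∂π_K/∂q_K = 0: 156 - 4q_K - 2(q_O) = 0.
So q_O = (268 - 2q_K)/4 and q_K = (156 - 2q_O)/4.
Substituting one into the other gives q_O = 190/3 and q_K = 22/3.
Price P = 287 - 2·(212/3) = 437/3.
Orion's profit: (437/3 - 19)·(190/3) = 8022.2222.

8022.22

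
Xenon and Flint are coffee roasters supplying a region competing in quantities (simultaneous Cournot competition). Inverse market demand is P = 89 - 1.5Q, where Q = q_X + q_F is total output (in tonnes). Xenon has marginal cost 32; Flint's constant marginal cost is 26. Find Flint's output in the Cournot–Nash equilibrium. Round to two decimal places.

Xenon's profit: π_X = (89 - 1.5Q)q_X - (32q_X). Setting ∂π_X/∂q_X = 0: 57 - 3q_X - (3/2)(q_F) = 0.
Flint's profit: π_F = (89 - 1.5Q)q_F - (26q_F). Setting ∂π_F/∂q_F = 0: 63 - 3q_F - (3/2)(q_X) = 0.
Best responses: q_X = (57 - (3/2)q_F)/3, q_F = (63 - (3/2)q_X)/3.
Substituting one into the other gives q_X = 34/3 and q_F = 46/3.

15.33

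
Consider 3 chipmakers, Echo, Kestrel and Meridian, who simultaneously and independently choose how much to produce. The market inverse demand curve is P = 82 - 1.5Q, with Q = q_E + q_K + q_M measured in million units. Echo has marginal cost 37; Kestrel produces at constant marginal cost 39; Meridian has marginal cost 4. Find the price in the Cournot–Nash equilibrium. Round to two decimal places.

Echo's profit: π_E = (82 - 1.5Q)q_E - (37q_E). Setting ∂π_E/∂q_E = 0: 45 - 3q_E - (3/2)(q_K + q_M) = 0.
Kestrel's profit: π_K = (82 - 1.5Q)q_K - (39q_K). Setting ∂π_K/∂q_K = 0: 43 - 3q_K - (3/2)(q_E + q_M) = 0.
Meridian's profit: π_M = (82 - 1.5Q)q_M - (4q_M). Setting ∂π_M/∂q_M = 0: 78 - 3q_M - (3/2)(q_E + q_K) = 0.
Summing all 3 equations gives 166 − 6Q = 0, hence Q = 83/3.
Back-substituting: q_E = (45 − 83/2)/(3/2) = 7/3, q_K = (43 − 83/2)/(3/2) = 1, q_M = (78 − 83/2)/(3/2) = 73/3.
Total output Q = 83/3, so price P = 82 - (3/2)·(83/3) = 81/2.

40.50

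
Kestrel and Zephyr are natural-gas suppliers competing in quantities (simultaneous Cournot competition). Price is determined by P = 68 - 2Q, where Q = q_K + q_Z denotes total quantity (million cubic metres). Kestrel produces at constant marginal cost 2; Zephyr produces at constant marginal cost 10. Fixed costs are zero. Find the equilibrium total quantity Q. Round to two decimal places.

20.67

Kestrel's profit: π_K = (68 - 2Q)q_K - (2q_K). Setting ∂π_K/∂q_K = 0: 66 - 4q_K - 2(q_Z) = 0.
Zephyr's first-order condition: 58 - 4q_Z - 2(q_K) = 0.
So q_K = (66 - 2q_Z)/4 and q_Z = (58 - 2q_K)/4.
Solving the pair: q_K = 37/3, q_Z = 25/3.
Total output Q = 37/3 + 25/3 = 62/3.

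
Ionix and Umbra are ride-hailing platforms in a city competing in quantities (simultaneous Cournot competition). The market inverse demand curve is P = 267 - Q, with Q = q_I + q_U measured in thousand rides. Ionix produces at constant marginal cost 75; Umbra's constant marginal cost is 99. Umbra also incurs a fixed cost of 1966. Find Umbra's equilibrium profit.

Ionix's profit: π_I = (267 - Q)q_I - (75q_I). Setting ∂π_I/∂q_I = 0: 192 - 2q_I - (q_U) = 0.
Umbra's first-order condition: 168 - 2q_U - (q_I) = 0.
So q_I = (192 - q_U)/2 and q_U = (168 - q_I)/2.
Solving the pair: q_I = 72, q_U = 48.
Price P = 267 - 120 = 147.
Umbra's profit: (147 - 99)·48 - 1966 = 338.

338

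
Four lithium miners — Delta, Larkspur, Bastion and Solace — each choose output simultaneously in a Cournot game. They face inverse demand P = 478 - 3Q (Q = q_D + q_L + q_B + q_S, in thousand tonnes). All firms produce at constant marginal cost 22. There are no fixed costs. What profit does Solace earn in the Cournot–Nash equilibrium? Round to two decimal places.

2772.48

Each firm earns π_i = (478 - 3Q)q_i - 22q_i.
First-order condition (treating rivals' output as given): 456 - 6q_i - 3·Σ_{j≠i} q_j = 0.
With identical firms every q_j equals q_i, so Σ_{j≠i} q_j = 3q_i and 456 = 15q_i, giving q_i = 152/5.
Price P = 478 - 3·(608/5) = 566/5.
Solace's profit: (566/5 - 22)·(152/5) = 2772.4800.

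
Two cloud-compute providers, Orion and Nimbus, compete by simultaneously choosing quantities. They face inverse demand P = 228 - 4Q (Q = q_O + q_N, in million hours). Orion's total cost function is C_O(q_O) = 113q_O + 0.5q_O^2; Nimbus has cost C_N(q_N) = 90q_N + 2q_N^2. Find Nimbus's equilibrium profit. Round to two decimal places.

433.50

Orion's profit: π_O = (228 - 4Q)q_O - (113q_O + (1/2)q_O²). Setting ∂π_O/∂q_O = 0: 115 - 9q_O - 4(q_N) = 0.
Nimbus's first-order condition: 138 - 12q_N - 4(q_O) = 0.
Rearranging gives the reaction functions q_O = (115 - 4q_N)/9 and q_N = (138 - 4q_O)/12.
Substituting one into the other gives q_O = 9 and q_N = 17/2.
Price P = 228 - 4·(35/2) = 158.
Nimbus's profit: 158·(17/2) - 90·(17/2) - 2(17/2)² = 867/2.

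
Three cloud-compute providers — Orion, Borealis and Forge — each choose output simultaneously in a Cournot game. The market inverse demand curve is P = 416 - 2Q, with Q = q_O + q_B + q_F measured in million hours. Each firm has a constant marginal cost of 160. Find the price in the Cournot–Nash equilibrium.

A representative firm's profit is π_i = q_i(416 - 2Q) - 160q_i.
Setting ∂π_i/∂q_i = 0 with rivals' quantities fixed: 256 - 4q_i - 2·Σ_{j≠i} q_j = 0.
With identical firms every q_j equals q_i, so Σ_{j≠i} q_j = 2q_i and 256 = 8q_i, giving q_i = 32.
Total output Q = 96, so price P = 416 - 2·96 = 224.

224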